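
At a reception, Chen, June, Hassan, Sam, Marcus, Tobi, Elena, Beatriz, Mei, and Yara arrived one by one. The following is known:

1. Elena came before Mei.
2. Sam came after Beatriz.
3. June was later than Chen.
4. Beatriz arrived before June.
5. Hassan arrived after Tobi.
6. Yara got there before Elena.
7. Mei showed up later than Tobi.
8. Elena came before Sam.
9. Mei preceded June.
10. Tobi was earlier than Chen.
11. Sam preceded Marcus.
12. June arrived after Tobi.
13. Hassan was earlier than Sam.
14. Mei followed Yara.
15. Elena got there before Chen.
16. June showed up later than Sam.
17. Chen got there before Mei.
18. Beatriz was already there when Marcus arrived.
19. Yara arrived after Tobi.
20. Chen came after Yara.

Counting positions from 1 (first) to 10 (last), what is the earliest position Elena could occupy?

3

Tobi and Yara must both come before Elena — 2 forced predecessors.
Nothing else is forced ahead of Elena, so their earliest slot is position 2 + 1 = 3.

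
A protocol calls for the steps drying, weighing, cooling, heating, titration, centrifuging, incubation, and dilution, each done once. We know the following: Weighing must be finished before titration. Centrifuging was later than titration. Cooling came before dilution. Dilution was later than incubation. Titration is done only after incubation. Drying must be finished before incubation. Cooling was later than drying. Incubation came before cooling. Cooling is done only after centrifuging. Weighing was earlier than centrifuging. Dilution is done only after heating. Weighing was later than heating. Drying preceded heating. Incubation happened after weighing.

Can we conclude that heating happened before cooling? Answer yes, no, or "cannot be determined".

Chain the constraints: heating → weighing → centrifuging → cooling. Each link is directly stated, so heating comes before cooling.

yes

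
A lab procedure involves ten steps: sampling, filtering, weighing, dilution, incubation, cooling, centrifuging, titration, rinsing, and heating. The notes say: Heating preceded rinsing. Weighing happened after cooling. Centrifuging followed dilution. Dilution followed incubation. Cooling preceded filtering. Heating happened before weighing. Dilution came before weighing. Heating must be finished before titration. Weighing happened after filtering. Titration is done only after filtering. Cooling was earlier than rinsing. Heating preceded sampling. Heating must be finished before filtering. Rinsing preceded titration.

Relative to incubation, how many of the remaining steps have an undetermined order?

Forced after incubation: centrifuging, dilution, and weighing.
That leaves cooling, filtering, heating, rinsing, sampling, and titration with no forced order relative to incubation — 6.

6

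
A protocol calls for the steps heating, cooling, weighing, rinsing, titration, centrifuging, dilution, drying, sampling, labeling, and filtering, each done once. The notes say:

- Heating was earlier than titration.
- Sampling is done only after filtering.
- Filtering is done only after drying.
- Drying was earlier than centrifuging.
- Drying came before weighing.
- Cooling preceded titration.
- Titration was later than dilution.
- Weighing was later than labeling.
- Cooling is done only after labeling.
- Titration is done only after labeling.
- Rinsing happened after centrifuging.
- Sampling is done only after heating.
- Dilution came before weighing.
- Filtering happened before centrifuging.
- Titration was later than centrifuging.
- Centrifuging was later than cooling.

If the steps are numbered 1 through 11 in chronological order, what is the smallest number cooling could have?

2

Labeling must come before cooling — 1 forced predecessor.
Nothing else is forced ahead of cooling, so its earliest slot is position 1 + 1 = 2.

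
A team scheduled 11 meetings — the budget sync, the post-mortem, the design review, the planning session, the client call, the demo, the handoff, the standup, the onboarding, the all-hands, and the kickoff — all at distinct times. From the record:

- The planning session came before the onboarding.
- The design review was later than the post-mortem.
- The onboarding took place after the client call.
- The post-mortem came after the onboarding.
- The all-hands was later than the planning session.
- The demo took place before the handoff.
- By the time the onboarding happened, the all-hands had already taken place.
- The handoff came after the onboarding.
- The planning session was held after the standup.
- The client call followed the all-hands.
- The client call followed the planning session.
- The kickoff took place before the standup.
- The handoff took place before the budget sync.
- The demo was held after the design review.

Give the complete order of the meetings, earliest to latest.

The constraints fix every adjacent pair, so only one ordering works:
the kickoff → the standup → the planning session → the all-hands → the client call → the onboarding → the post-mortem → the design review → the demo → the handoff → the budget sync.

the kickoff, the standup, the planning session, the all-hands, the client call, the onboarding, the post-mortem, the design review, the demo, the handoff, the budget sync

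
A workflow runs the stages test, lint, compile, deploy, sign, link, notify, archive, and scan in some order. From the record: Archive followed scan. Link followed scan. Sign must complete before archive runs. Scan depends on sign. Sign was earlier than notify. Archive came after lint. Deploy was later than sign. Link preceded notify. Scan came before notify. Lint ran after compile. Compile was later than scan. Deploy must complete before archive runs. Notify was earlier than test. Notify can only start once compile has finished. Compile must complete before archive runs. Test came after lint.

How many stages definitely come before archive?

Directly stated before archive: compile, deploy, lint, scan, and sign.
That's compile, deploy, lint, scan, and sign — 5 in all.

5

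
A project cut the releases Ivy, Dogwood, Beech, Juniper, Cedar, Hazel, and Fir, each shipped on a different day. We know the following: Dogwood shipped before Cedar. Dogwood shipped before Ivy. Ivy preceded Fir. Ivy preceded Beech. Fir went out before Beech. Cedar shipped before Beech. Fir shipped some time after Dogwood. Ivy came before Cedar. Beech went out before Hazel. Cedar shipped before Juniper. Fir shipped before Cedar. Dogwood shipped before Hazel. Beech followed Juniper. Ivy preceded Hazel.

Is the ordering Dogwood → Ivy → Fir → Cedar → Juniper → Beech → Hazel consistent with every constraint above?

yes

Check each stated constraint against the proposed order — e.g. Ivy is ahead of Hazel; Dogwood is ahead of Hazel. Every pair is in the required order; nothing is violated.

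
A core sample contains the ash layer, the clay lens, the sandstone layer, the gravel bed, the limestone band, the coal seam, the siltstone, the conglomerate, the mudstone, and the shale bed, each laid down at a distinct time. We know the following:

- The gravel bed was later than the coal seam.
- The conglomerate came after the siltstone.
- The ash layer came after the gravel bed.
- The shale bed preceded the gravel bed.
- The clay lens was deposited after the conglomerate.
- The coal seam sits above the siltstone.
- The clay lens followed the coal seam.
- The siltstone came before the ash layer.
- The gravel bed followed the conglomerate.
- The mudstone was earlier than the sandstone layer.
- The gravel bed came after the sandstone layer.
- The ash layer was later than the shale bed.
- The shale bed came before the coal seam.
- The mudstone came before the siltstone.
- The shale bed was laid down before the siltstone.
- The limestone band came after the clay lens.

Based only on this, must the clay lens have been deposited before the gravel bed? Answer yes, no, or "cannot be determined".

cannot be determined

No chain of stated constraints runs from the clay lens to the gravel bed, and none runs from the gravel bed to the clay lens either.
So the relative order of the clay lens and the gravel bed is not fixed by the given facts.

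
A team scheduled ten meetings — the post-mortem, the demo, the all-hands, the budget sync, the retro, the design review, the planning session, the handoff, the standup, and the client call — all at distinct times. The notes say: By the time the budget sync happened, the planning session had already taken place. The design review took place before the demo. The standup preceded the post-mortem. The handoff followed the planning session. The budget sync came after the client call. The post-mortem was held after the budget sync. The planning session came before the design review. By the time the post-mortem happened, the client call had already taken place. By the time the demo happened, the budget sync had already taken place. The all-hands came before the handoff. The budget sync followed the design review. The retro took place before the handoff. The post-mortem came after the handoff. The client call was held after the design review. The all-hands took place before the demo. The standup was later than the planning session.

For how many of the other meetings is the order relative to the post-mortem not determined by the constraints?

1

Forced before the post-mortem: the all-hands, the budget sync, the client call, the design review, the handoff, the planning session, the retro, and the standup.
That leaves the demo with no forced order relative to the post-mortem — 1.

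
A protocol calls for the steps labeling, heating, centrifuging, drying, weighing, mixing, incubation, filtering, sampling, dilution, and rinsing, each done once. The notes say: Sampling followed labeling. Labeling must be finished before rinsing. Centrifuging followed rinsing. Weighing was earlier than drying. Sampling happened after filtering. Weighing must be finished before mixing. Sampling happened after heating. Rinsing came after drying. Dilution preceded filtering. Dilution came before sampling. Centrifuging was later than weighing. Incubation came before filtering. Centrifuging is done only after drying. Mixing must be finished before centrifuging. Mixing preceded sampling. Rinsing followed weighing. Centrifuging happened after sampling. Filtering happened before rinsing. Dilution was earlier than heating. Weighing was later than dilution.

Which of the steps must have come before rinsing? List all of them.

Directly stated before rinsing: drying, filtering, labeling, and weighing.
Dilution reaches rinsing via dilution → filtering → rinsing.
Incubation reaches rinsing via incubation → filtering → rinsing.
No chain forces mixing (or any of the others) ahead of rinsing.

dilution, drying, filtering, incubation, labeling, weighing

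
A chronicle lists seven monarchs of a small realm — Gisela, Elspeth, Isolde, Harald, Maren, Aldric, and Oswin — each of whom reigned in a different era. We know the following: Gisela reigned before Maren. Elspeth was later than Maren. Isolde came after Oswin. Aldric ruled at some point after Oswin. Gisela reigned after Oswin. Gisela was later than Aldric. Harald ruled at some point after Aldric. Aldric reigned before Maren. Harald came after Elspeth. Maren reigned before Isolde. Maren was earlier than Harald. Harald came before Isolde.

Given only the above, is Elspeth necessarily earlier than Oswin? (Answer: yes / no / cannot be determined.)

Tracing the constraints gives Oswin → Aldric → Maren → Elspeth, so Oswin must come before Elspeth.
That means Elspeth cannot be before Oswin.

no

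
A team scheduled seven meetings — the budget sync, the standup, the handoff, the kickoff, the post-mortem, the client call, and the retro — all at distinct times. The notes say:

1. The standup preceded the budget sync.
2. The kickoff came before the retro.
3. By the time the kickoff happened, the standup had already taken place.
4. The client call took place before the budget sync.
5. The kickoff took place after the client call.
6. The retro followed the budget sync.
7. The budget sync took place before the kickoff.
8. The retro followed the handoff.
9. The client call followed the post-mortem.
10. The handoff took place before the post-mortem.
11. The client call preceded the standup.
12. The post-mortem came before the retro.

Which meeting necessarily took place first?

the handoff

The handoff has a chain of constraints placing it before every other meeting, so the handoff must be first.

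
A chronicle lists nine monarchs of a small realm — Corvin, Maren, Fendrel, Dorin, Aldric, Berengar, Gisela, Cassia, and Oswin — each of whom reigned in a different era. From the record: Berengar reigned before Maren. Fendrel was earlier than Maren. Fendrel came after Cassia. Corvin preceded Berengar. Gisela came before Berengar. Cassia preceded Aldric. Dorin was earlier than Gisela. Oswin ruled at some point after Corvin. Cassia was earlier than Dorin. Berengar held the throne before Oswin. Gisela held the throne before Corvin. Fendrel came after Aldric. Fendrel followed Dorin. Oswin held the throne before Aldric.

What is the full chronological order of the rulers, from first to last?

The constraints fix every adjacent pair, so only one ordering works:
Cassia → Dorin → Gisela → Corvin → Berengar → Oswin → Aldric → Fendrel → Maren.

Cassia, Dorin, Gisela, Corvin, Berengar, Oswin, Aldric, Fendrel, Maren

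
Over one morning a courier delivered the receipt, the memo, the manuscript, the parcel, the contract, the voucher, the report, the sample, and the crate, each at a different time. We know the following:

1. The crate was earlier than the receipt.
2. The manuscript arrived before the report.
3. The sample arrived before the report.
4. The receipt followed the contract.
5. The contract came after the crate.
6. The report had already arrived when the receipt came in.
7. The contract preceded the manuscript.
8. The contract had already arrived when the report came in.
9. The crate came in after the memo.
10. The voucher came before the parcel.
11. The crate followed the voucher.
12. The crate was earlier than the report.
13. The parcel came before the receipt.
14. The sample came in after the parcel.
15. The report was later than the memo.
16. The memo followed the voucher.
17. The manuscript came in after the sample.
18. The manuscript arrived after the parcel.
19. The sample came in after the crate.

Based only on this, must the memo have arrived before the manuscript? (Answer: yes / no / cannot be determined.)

yes

Chain the constraints: the memo → the crate → the contract → the manuscript. Each link is directly stated, so the memo comes before the manuscript.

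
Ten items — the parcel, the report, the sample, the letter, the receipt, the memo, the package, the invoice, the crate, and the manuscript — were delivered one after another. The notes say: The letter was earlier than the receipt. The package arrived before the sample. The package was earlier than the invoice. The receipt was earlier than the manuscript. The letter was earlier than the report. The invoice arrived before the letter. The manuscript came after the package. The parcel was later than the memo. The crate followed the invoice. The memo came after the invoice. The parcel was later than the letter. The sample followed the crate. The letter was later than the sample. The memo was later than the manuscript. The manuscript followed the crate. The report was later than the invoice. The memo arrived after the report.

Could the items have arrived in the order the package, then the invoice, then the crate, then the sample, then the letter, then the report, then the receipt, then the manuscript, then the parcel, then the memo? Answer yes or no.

no

The constraints require the memo before the parcel, but in the proposed sequence the parcel appears ahead of the memo. That one violation is enough.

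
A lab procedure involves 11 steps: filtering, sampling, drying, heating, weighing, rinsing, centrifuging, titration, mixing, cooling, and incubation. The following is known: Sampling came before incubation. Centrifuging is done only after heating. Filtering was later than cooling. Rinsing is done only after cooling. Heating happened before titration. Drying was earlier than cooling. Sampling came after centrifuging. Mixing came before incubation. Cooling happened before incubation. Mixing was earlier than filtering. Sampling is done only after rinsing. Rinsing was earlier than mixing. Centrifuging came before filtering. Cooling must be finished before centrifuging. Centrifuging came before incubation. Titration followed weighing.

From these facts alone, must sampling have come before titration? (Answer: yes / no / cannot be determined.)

cannot be determined

No chain of stated constraints runs from sampling to titration, and none runs from titration to sampling either.
So the relative order of sampling and titration is not fixed by the given facts.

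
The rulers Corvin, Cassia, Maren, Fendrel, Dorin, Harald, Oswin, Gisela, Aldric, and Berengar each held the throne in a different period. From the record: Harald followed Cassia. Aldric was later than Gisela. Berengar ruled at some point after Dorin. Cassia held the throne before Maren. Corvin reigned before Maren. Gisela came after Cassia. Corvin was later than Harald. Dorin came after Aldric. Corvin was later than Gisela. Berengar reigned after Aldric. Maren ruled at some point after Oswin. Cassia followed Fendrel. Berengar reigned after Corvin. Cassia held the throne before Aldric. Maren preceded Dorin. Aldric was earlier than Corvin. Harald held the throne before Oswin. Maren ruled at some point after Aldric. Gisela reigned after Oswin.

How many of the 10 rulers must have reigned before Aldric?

Directly stated before Aldric: Cassia and Gisela.
Fendrel reaches Aldric via Fendrel → Cassia → Aldric.
Harald reaches Aldric via Harald → Oswin → Gisela → Aldric.
Oswin reaches Aldric via Oswin → Gisela → Aldric.
No chain forces Berengar (or any of the others) ahead of Aldric.
That's Cassia, Fendrel, Gisela, Harald, and Oswin — 5 in all.

5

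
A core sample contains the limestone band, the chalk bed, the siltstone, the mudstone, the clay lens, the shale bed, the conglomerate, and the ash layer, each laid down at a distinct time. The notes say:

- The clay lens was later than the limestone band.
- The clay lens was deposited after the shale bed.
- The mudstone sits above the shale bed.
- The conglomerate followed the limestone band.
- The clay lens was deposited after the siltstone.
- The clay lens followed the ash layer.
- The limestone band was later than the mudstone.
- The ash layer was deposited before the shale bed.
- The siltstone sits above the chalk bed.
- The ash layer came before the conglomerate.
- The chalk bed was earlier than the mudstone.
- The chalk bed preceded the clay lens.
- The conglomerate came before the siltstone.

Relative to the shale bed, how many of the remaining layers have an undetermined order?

1

Forced before the shale bed: the ash layer; forced after the shale bed: the clay lens, the conglomerate, the limestone band, the mudstone, and the siltstone.
That leaves the chalk bed with no forced order relative to the shale bed — 1.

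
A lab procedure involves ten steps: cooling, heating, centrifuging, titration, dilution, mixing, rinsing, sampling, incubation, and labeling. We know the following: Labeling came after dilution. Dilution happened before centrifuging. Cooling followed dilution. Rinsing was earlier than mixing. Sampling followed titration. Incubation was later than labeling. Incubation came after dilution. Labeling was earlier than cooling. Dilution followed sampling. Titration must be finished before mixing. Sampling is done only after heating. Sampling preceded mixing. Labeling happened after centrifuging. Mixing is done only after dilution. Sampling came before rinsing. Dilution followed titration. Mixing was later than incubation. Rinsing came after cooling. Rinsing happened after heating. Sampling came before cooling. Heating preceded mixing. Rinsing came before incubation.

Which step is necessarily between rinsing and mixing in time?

incubation

Tracing the constraints gives rinsing → incubation → mixing, so incubation sits after rinsing and before mixing.
No other step is forced both after rinsing and before mixing.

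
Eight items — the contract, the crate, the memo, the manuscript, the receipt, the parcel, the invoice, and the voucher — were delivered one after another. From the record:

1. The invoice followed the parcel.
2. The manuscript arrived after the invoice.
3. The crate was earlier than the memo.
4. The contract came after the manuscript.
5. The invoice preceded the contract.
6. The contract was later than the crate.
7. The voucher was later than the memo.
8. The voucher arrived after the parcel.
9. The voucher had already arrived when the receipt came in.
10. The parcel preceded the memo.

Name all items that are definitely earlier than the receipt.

the crate, the memo, the parcel, the voucher

Directly stated before the receipt: the voucher.
The crate reaches the receipt via the crate → the memo → the voucher → the receipt.
The memo reaches the receipt via the memo → the voucher → the receipt.
The parcel reaches the receipt via the parcel → the voucher → the receipt.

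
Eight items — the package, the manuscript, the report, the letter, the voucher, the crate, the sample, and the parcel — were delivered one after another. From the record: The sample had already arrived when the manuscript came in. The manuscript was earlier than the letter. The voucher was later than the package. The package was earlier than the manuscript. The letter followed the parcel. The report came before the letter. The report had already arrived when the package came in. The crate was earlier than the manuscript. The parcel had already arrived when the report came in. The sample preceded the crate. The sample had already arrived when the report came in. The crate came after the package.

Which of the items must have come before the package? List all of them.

Directly stated before the package: the report.
The parcel reaches the package via the parcel → the report → the package.
The sample reaches the package via the sample → the report → the package.
No chain forces the manuscript (or any of the others) ahead of the package.

the parcel, the report, the sample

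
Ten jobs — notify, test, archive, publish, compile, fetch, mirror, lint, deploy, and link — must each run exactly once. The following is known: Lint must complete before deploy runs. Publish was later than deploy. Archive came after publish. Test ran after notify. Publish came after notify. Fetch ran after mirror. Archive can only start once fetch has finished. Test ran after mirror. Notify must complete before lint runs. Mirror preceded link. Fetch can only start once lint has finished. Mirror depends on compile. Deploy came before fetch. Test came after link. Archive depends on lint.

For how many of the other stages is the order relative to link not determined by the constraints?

6

Forced before link: compile and mirror; forced after link: test.
That leaves archive, deploy, fetch, lint, notify, and publish with no forced order relative to link — 6.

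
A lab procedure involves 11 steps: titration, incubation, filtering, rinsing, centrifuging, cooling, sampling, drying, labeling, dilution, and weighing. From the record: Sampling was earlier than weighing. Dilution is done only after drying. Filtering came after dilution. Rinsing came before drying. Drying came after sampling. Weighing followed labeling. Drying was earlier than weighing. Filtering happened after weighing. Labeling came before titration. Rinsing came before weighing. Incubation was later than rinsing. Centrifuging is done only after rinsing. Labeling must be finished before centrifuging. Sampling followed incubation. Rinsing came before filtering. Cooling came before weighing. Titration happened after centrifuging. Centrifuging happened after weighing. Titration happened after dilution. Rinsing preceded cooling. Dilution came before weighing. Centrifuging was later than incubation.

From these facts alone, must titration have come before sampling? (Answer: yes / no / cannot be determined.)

no

Tracing the constraints gives sampling → weighing → centrifuging → titration, so sampling must come before titration.
That means titration cannot be before sampling.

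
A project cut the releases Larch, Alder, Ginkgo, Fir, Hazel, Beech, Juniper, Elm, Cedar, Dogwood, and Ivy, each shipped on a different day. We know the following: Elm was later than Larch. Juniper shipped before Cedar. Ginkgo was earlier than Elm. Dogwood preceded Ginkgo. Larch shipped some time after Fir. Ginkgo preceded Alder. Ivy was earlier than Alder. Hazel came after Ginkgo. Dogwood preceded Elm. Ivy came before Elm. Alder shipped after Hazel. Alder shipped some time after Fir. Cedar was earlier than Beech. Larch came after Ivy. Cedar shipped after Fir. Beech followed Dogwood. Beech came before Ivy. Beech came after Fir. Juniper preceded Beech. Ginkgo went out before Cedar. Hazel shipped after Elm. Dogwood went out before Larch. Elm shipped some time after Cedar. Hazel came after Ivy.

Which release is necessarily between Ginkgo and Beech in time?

Cedar

Tracing the constraints gives Ginkgo → Cedar → Beech, so Cedar sits after Ginkgo and before Beech.
No other release is forced both after Ginkgo and before Beech.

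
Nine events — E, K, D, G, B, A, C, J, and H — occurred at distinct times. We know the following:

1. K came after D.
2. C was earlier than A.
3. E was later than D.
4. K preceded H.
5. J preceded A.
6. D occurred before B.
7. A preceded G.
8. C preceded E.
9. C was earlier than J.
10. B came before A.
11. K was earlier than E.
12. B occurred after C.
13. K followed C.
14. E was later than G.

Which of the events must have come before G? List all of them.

Directly stated before G: A.
B reaches G via B → A → G.
C reaches G via C → A → G.
D reaches G via D → B → A → G.
Likewise J reaches G by chaining the stated constraints.

A, B, C, D, J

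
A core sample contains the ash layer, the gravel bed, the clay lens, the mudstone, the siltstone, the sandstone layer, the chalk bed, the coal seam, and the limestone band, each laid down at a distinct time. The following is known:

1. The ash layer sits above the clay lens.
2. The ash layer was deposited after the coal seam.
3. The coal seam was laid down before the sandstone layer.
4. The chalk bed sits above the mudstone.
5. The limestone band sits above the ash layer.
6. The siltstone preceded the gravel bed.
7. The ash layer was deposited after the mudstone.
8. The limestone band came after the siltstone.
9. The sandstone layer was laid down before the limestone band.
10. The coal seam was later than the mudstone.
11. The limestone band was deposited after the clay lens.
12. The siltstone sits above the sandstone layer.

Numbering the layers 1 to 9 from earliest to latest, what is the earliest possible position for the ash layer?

4

The clay lens, the coal seam, and the mudstone must all come before the ash layer — 3 forced predecessors.
Nothing else is forced ahead of the ash layer, so its earliest slot is position 3 + 1 = 4.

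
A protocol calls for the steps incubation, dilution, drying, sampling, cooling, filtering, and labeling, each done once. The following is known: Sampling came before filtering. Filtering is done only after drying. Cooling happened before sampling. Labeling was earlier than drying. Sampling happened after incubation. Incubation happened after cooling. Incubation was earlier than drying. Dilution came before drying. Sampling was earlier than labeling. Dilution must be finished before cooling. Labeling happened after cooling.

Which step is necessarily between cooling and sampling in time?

Tracing the constraints gives cooling → incubation → sampling, so incubation sits after cooling and before sampling.
No other step is forced both after cooling and before sampling.

incubation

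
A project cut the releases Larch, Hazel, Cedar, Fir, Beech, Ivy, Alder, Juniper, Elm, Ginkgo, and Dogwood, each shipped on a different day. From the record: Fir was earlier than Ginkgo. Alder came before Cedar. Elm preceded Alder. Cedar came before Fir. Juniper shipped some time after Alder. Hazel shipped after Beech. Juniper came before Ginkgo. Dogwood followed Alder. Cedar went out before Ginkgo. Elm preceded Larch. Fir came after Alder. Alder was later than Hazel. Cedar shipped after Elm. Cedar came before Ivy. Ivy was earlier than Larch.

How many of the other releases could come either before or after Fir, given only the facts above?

Forced before Fir: Alder, Beech, Cedar, Elm, and Hazel; forced after Fir: Ginkgo.
That leaves Dogwood, Ivy, Juniper, and Larch with no forced order relative to Fir — 4.

4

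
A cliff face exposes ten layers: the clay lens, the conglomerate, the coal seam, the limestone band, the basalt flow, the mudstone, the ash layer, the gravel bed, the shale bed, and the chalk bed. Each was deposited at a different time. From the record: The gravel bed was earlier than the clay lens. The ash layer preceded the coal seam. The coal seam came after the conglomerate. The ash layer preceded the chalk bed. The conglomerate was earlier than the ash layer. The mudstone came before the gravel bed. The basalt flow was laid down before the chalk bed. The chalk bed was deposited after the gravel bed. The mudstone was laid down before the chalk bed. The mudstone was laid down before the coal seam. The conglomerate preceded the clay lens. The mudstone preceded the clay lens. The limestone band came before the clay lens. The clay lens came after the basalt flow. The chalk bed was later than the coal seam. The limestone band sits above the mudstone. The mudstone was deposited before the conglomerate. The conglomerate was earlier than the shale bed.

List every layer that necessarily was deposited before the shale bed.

the conglomerate, the mudstone

Directly stated before the shale bed: the conglomerate.
The mudstone reaches the shale bed via the mudstone → the conglomerate → the shale bed.
No chain forces the clay lens (or any of the others) ahead of the shale bed.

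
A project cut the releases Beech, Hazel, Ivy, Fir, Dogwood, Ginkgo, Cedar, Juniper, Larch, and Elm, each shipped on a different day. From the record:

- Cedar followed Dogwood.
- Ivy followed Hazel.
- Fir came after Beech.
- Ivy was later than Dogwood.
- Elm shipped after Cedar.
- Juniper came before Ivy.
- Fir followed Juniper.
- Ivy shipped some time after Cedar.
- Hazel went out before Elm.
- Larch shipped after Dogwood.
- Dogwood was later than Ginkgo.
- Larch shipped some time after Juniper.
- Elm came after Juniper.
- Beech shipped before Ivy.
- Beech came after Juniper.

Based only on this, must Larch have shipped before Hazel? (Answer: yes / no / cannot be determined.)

No chain of stated constraints runs from Larch to Hazel, and none runs from Hazel to Larch either.
So the relative order of Larch and Hazel is not fixed by the given facts.

cannot be determined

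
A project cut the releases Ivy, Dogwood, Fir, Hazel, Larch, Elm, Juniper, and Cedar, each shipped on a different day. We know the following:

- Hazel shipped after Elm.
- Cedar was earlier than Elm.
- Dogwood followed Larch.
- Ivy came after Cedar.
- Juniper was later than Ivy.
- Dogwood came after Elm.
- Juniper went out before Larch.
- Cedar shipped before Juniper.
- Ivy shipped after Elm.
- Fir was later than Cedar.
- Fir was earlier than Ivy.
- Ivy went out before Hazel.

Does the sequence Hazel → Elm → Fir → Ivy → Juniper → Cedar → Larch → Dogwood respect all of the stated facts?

The constraints require Cedar before Fir, but in the proposed sequence Fir appears ahead of Cedar. That one violation is enough.

no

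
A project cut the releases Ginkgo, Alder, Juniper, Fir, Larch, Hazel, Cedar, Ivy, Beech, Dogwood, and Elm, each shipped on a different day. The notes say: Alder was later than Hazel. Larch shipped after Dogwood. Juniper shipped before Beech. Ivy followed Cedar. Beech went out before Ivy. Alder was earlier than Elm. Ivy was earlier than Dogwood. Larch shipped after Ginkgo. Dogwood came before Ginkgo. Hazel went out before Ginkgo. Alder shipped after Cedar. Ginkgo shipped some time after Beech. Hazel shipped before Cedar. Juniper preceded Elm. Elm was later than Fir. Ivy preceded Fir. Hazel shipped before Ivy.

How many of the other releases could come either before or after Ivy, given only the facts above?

1

Forced before Ivy: Beech, Cedar, Hazel, and Juniper; forced after Ivy: Dogwood, Elm, Fir, Ginkgo, and Larch.
That leaves Alder with no forced order relative to Ivy — 1.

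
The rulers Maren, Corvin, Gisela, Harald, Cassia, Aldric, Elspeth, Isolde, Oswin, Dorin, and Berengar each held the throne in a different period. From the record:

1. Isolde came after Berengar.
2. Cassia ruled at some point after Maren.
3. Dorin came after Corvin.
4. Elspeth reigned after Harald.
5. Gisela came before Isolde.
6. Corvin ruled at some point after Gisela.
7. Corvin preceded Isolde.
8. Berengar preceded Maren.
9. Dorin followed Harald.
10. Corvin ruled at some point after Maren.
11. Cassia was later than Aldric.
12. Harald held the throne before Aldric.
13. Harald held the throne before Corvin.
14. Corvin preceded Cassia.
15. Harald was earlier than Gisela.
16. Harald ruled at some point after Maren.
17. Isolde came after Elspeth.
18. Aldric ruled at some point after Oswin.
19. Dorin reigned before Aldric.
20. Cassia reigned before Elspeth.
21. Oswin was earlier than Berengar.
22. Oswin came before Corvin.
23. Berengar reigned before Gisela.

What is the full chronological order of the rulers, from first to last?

Oswin, Berengar, Maren, Harald, Gisela, Corvin, Dorin, Aldric, Cassia, Elspeth, Isolde

The constraints fix every adjacent pair, so only one ordering works:
Oswin → Berengar → Maren → Harald → Gisela → Corvin → Dorin → Aldric → Cassia → Elspeth → Isolde.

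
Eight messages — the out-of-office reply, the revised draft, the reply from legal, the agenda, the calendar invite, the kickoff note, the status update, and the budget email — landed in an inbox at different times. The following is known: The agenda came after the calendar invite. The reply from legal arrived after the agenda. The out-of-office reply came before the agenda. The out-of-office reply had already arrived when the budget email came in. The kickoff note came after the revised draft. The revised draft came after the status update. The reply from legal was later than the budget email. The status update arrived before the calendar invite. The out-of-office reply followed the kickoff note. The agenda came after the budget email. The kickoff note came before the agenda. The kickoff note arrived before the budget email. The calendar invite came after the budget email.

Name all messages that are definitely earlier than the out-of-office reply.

Directly stated before the out-of-office reply: the kickoff note.
The revised draft reaches the out-of-office reply via the revised draft → the kickoff note → the out-of-office reply.
The status update reaches the out-of-office reply via the status update → the revised draft → the kickoff note → the out-of-office reply.

the kickoff note, the revised draft, the status update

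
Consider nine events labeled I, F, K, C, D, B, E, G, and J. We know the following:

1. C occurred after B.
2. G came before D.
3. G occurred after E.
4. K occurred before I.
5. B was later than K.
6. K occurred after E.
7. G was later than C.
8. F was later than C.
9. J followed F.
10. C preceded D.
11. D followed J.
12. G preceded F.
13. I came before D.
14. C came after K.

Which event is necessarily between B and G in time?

Tracing the constraints gives B → C → G, so C sits after B and before G.
No other event is forced both after B and before G.

C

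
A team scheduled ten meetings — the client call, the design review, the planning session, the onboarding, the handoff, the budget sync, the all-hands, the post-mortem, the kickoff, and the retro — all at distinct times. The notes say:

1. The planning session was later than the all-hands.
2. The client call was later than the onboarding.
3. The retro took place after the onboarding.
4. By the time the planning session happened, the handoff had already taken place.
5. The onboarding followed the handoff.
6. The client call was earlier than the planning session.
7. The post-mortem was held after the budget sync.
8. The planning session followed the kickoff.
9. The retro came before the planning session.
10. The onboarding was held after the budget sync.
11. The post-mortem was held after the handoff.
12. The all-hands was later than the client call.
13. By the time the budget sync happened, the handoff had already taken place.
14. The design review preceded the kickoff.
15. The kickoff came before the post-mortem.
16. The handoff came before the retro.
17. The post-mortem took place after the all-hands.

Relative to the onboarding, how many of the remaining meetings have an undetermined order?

2

Forced before the onboarding: the budget sync and the handoff; forced after the onboarding: the all-hands, the client call, the planning session, the post-mortem, and the retro.
That leaves the design review and the kickoff with no forced order relative to the onboarding — 2.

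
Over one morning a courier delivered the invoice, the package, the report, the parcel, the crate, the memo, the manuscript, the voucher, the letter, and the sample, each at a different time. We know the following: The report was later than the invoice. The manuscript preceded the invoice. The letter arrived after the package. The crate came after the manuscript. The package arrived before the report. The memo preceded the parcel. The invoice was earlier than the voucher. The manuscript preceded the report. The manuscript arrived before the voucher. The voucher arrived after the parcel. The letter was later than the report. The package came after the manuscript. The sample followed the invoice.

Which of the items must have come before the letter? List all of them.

Directly stated before the letter: the package and the report.
The invoice reaches the letter via the invoice → the report → the letter.
The manuscript reaches the letter via the manuscript → the report → the letter.

the invoice, the manuscript, the package, the report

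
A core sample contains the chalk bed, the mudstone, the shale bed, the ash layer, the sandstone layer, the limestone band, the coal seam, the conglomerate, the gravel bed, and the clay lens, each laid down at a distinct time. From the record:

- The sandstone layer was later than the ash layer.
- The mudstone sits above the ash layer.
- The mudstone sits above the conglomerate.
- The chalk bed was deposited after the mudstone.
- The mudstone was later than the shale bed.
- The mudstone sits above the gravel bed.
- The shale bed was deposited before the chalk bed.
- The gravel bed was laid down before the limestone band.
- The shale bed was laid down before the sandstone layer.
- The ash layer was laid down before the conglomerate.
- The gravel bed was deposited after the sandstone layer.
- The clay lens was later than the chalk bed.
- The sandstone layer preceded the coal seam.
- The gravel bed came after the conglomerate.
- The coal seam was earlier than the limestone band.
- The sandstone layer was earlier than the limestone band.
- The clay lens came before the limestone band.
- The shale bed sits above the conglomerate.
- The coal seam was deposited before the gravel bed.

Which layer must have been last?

Every other layer has a chain of constraints placing it before the limestone band, so the limestone band is last.

the limestone band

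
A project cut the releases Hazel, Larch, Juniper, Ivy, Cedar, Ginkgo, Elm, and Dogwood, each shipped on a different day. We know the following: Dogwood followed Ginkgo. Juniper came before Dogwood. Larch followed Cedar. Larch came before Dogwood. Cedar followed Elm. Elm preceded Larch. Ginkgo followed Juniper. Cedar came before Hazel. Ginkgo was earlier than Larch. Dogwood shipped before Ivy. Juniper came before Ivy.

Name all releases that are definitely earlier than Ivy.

Directly stated before Ivy: Dogwood and Juniper.
Cedar reaches Ivy via Cedar → Larch → Dogwood → Ivy.
Elm reaches Ivy via Elm → Larch → Dogwood → Ivy.
Ginkgo reaches Ivy via Ginkgo → Dogwood → Ivy.
Likewise Larch reaches Ivy by chaining the stated constraints.

Cedar, Dogwood, Elm, Ginkgo, Juniper, Larch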